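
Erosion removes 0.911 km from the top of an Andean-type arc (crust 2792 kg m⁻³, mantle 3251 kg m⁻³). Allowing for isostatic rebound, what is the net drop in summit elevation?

Rebound u = e ρ_c/ρ_m = 0.911 km × 2792/3251 = 0.7824 km.
Net surface drop = e − u = 0.911 km − 0.7824 km = e (ρ_m − ρ_c)/ρ_m = 0.129 km.

0.129 km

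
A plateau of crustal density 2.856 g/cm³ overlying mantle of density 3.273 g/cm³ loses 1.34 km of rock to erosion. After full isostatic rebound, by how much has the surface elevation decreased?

Rebound u = e ρ_c/ρ_m = 1.34 km × 2.856/3.273 = 1.169 km.
Net surface drop = e − u = 1.34 km − 1.169 km = e (ρ_m − ρ_c)/ρ_m = 0.171 km.

0.171 km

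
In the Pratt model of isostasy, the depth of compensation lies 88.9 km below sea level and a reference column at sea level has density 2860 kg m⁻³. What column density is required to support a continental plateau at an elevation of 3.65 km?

2750 kg m⁻³

Pratt balance: ρ_ref D = ρ (D + h).
ρ = ρ_ref D/(D + h) = 2860 × 88.9 km/(88.9 km + 3.65 km) = 2750 kg m⁻³.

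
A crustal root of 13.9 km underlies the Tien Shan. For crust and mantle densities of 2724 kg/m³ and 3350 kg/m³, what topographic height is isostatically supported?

By Archimedes' principle applied to the lithosphere: ρ_c h = (ρ_m − ρ_c) r.
h = r (ρ_m − ρ_c) / ρ_c = 13.9 km × (3350 − 2724) / 2724 = 3.19 km.

3.19 km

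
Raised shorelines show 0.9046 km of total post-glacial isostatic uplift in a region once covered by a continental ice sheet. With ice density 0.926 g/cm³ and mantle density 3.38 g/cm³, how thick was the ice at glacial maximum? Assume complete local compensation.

3.3 km

u = t ρ_ice/ρ_m → t = u ρ_m/ρ_ice = 0.9046 km × 3.38/0.926 = 3.3 km.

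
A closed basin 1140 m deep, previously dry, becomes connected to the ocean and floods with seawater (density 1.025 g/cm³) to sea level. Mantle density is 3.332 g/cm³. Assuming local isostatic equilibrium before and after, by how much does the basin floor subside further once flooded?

507 m

After flooding the water column is d + s deep. Its weight must equal the weight of mantle displaced by the extra subsidence s: (d + s) ρ_w = s ρ_m.
s = d ρ_w / (ρ_m − ρ_w) = 1140 m × 1.025/(3.332 − 1.025) = 507 m.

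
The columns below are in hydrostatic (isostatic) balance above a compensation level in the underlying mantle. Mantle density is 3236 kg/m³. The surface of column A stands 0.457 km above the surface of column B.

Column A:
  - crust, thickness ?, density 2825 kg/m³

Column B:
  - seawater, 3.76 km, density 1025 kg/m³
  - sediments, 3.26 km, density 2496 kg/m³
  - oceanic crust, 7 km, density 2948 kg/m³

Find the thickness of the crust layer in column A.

Take the compensation level at the base of the deeper column (depth z_c below the surface of column A) and equate Σ ρ_i t_i down to z_c; mantle fills any gap and the z_c terms cancel.
Column A: x×2825 + (z_c − 0 − x)×3236
Column B: 0.457×0 + 3.76×1025 + 3.26×2496 + 7×2948 + (z_c − 0.457 − 14.02)×3236
The z_c×3236 term appears on both sides and cancels. Collect the known terms of each column as K = Σ(ρt)_known − 3236 × (depth of known layers): K_A = 0 − 3236×0 = 0; K_B = 32626.96 − 3236×(0.457 + 14.02) = −14220.612.
Balance: K_A − x×(3236 − 2825) = K_B, so x = (K_A − K_B)/(3236 − 2825) = 14220.6/411 = 34.6 km.

34.6 km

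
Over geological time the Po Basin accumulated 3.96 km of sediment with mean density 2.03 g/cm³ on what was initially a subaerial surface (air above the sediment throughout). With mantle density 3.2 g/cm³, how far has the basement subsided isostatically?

Subaerial load: s = t ρ_sed / ρ_m = 3.96 km × 2.03/3.2 = 2.51 km.

2.51 km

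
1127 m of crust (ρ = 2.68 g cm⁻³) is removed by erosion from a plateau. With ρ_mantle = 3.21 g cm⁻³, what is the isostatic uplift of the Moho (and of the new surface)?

941 m

Unloading: uplift u = e ρ_c/ρ_m = 1127 m × 2.68/3.21 = 941 m.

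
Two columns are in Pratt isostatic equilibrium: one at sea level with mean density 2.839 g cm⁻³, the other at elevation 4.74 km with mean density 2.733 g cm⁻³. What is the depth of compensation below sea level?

ρ_ref D = ρ (D + h) → D (ρ_ref − ρ) = ρ h.
D = ρ h/(ρ_ref − ρ) = 2.733 × 4.74 km/(2.839 − 2.733) = 122 km.

122 km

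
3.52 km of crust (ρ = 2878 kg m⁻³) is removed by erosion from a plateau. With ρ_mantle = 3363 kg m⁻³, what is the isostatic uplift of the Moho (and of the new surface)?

Unloading: uplift u = e ρ_c/ρ_m = 3.52 km × 2878/3363 = 3.01 km.

3.01 km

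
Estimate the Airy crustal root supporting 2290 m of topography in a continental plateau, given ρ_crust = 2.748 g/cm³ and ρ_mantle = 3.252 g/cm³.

12500 m

Isostatic balance requires: the weight of the topography is balanced by the buoyancy of the root, ρ_c h = (ρ_m − ρ_c) r.
r = h · ρ_c / (ρ_m − ρ_c) = 2290 m × 2.748 / (3.252 − 2.748) = 12500 m.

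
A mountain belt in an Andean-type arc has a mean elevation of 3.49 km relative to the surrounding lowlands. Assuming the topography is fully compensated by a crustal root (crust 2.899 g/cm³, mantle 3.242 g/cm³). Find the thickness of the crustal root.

Isostatic balance requires: the weight of the topography is balanced by the buoyancy of the root, ρ_c h = (ρ_m − ρ_c) r.
r = h · ρ_c / (ρ_m − ρ_c) = 3.49 km × 2.899 / (3.242 − 2.899) = 29.5 km.

29.5 km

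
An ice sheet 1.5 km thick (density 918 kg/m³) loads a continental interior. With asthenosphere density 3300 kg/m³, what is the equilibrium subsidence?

0.417 km

Isostatic balance requires: the ice load ρ_ice t is balanced by mantle displaced below, ρ_m s.
s = t ρ_ice / ρ_m = 1.5 km × 918/3300 = 0.417 km.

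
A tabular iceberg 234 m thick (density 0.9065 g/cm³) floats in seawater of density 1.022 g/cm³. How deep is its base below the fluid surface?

208 m

Draft d = t ρ_obj/ρ_fluid = 234 m × 0.9065/1.022 = 208 m.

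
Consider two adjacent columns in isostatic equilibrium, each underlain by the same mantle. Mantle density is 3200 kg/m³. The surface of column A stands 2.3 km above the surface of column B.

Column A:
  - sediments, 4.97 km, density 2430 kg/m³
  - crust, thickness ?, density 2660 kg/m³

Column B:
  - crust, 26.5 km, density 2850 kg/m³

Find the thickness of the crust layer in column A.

Take the compensation level at the base of the deeper column (depth z_c below the surface of column A) and equate Σ ρ_i t_i down to z_c; mantle fills any gap and the z_c terms cancel.
Column A: 4.97×2430 + x×2660 + (z_c − 4.97 − x)×3200
Column B: 2.3×0 + 26.5×2850 + (z_c − 2.3 − 26.5)×3200
The z_c×3200 term appears on both sides and cancels. Collect the known terms of each column as K = Σ(ρt)_known − 3200 × (depth of known layers): K_A = 12077.1 − 3200×4.97 = −3826.9; K_B = 75525 − 3200×(2.3 + 26.5) = −16635.
Balance: K_A − x×(3200 − 2660) = K_B, so x = (K_A − K_B)/(3200 − 2660) = 12808.1/540 = 23.7 km.

23.7 km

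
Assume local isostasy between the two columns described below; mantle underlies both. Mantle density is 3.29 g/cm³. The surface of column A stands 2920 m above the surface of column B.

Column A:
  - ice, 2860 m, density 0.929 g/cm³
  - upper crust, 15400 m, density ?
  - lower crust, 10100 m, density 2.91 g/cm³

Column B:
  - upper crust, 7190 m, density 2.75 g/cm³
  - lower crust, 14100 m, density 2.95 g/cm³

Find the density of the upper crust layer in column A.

2.79 g/cm³

Take the compensation level at the base of the deeper column (depth z_c below the surface of column A) and equate Σ ρ_i t_i down to z_c; mantle fills any gap and the z_c terms cancel.
Column A: 2860×0.929 + 15400×ρ + 10100×2.91 + (z_c − 28360)×3.29
Column B: 2920×0 + 7190×2.75 + 14100×2.95 + (z_c − 2920 − 21290)×3.29
The z_c×3.29 term appears on both sides and cancels. Collect the known terms of each column as K = Σ(ρt)_known − 3.29 × (depth of known layers): K_A = 32047.94 − 3.29×28360 = −61256.46; K_B = 61367.5 − 3.29×(2920 + 21290) = −18283.4.
Balance: K_A + 15400×ρ = K_B, so ρ = (K_B − K_A)/15400 = 42973.1/15400 = 2.79 g/cm³.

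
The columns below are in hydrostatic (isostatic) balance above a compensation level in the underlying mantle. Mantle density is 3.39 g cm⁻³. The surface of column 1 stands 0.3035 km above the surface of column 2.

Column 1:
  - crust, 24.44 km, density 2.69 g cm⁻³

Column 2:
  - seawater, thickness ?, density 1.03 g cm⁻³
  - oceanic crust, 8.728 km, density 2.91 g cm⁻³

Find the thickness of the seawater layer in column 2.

Take the compensation level at the base of the deeper column (depth z_c below the surface of column 1) and equate Σ ρ_i t_i down to z_c; mantle fills any gap and the z_c terms cancel.
Column 1: 24.44×2.69 + (z_c − 24.44)×3.39
Column 2: 0.3035×0 + x×1.03 + 8.728×2.91 + (z_c − 0.3035 − 8.728 − x)×3.39
The z_c×3.39 term appears on both sides and cancels. Collect the known terms of each column as K = Σ(ρt)_known − 3.39 × (depth of known layers): K_1 = 65.7436 − 3.39×24.44 = −17.108; K_2 = 25.39848 − 3.39×(0.3035 + 8.728) = −5.218305.
Balance: K_1 = K_2 − x×(3.39 − 1.03), so x = (K_2 − K_1)/(3.39 − 1.03) = 11.8897/2.36 = 5.04 km.

5.04 km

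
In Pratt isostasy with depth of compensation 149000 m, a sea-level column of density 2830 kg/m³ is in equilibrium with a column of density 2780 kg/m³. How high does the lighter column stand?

ρ_ref D = ρ (D + h) → h = D (ρ_ref − ρ)/ρ.
h = 149000 m × (2830 − 2780)/2780 = 2680 m.

2680 m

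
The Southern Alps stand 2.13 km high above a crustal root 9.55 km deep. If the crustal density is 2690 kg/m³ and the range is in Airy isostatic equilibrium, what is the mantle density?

Airy balance: ρ_c h = (ρ_m − ρ_c) r → ρ_m = ρ_c (1 + h/r).
ρ_m = 2690 × (1 + 2.13 km/9.55 km) = 3290 kg/m³.

3290 kg/m³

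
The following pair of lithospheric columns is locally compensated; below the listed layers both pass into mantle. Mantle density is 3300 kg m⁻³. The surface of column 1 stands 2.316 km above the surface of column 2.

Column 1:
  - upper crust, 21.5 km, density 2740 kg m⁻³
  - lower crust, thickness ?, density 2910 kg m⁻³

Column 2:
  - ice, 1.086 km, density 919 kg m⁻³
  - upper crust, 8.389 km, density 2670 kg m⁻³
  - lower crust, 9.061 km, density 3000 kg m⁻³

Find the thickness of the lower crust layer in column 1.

15.9 km

Take the compensation level at the base of the deeper column (depth z_c below the surface of column 1) and equate Σ ρ_i t_i down to z_c; mantle fills any gap and the z_c terms cancel.
Column 1: 21.5×2740 + x×2910 + (z_c − 21.5 − x)×3300
Column 2: 2.316×0 + 1.086×919 + 8.389×2670 + 9.061×3000 + (z_c − 2.316 − 18.536)×3300
The z_c×3300 term appears on both sides and cancels. Collect the known terms of each column as K = Σ(ρt)_known − 3300 × (depth of known layers): K_1 = 58910 − 3300×21.5 = −12040; K_2 = 50579.664 − 3300×(2.316 + 18.536) = −18231.936.
Balance: K_1 − x×(3300 − 2910) = K_2, so x = (K_1 − K_2)/(3300 − 2910) = 6191.94/390 = 15.9 km.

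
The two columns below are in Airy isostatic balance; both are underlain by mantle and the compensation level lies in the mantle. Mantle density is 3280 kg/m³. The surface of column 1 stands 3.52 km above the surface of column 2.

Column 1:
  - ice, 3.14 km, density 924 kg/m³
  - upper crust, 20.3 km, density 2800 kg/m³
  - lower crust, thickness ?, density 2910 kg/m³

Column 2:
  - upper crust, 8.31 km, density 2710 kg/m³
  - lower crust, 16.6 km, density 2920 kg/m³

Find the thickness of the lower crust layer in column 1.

13.8 km

Take the compensation level at the base of the deeper column (depth z_c below the surface of column 1) and equate Σ ρ_i t_i down to z_c; mantle fills any gap and the z_c terms cancel.
Column 1: 3.14×924 + 20.3×2800 + x×2910 + (z_c − 23.44 − x)×3280
Column 2: 3.52×0 + 8.31×2710 + 16.6×2920 + (z_c − 3.52 − 24.91)×3280
The z_c×3280 term appears on both sides and cancels. Collect the known terms of each column as K = Σ(ρt)_known − 3280 × (depth of known layers): K_1 = 59741.36 − 3280×23.44 = −17141.84; K_2 = 70992.1 − 3280×(3.52 + 24.91) = −22258.3.
Balance: K_1 − x×(3280 − 2910) = K_2, so x = (K_1 − K_2)/(3280 − 2910) = 5116.46/370 = 13.8 km.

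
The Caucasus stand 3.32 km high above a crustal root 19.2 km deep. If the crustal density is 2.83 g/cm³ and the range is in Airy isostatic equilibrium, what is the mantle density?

Airy balance: ρ_c h = (ρ_m − ρ_c) r → ρ_m = ρ_c (1 + h/r).
ρ_m = 2.83 × (1 + 3.32 km/19.2 km) = 3.32 g/cm³.

3.32 g/cm³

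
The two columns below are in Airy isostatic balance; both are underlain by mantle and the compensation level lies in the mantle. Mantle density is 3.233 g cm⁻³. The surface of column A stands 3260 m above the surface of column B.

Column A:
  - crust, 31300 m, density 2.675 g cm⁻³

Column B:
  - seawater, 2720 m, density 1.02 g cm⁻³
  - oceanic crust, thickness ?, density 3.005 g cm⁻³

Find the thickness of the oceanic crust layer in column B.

3980 m

Take the compensation level at the base of the deeper column (depth z_c below the surface of column A) and equate Σ ρ_i t_i down to z_c; mantle fills any gap and the z_c terms cancel.
Column A: 31300×2.675 + (z_c − 31300)×3.233
Column B: 3260×0 + 2720×1.02 + x×3.005 + (z_c − 3260 − 2720 − x)×3.233
The z_c×3.233 term appears on both sides and cancels. Collect the known terms of each column as K = Σ(ρt)_known − 3.233 × (depth of known layers): K_A = 83727.5 − 3.233×31300 = −17465.4; K_B = 2774.4 − 3.233×(3260 + 2720) = −16558.94.
Balance: K_A = K_B − x×(3.233 − 3.005), so x = (K_B − K_A)/(3.233 − 3.005) = 906.46/0.228 = 3980 m.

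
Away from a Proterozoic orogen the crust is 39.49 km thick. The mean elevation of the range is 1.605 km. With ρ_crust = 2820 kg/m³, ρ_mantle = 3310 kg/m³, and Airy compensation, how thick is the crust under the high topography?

50.3 km

Root depth r = h ρ_c / (ρ_m − ρ_c) = 1.605 km × 2820 / 490 = 9.237 km.
Total thickness = T + h + r = 39.49 km + 1.605 km + 9.237 km = 50.3 km.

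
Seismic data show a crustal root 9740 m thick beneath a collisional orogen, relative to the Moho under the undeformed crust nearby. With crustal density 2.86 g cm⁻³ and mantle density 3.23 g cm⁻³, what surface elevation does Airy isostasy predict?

Balancing pressure at the compensation depth: ρ_c h = (ρ_m − ρ_c) r.
h = r (ρ_m − ρ_c) / ρ_c = 9740 m × (3.23 − 2.86) / 2.86 = 1260 m.

1260 m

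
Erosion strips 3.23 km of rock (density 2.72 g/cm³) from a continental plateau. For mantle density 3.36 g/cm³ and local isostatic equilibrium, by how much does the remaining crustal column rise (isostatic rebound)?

2.61 km

Unloading: uplift u = e ρ_c/ρ_m = 3.23 km × 2.72/3.36 = 2.61 km.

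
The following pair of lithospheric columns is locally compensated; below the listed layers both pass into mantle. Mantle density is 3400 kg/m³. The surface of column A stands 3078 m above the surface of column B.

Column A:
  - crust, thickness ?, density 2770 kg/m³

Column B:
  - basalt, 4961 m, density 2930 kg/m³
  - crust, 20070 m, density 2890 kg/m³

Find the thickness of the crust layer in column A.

Take the compensation level at the base of the deeper column (depth z_c below the surface of column A) and equate Σ ρ_i t_i down to z_c; mantle fills any gap and the z_c terms cancel.
Column A: x×2770 + (z_c − 0 − x)×3400
Column B: 3078×0 + 4961×2930 + 20070×2890 + (z_c − 3078 − 25031)×3400
The z_c×3400 term appears on both sides and cancels. Collect the known terms of each column as K = Σ(ρt)_known − 3400 × (depth of known layers): K_A = 0 − 3400×0 = 0; K_B = 72538030 − 3400×(3078 + 25031) = −23032570.
Balance: K_A − x×(3400 − 2770) = K_B, so x = (K_A − K_B)/(3400 − 2770) = 23032600/630 = 36600 m.

36600 m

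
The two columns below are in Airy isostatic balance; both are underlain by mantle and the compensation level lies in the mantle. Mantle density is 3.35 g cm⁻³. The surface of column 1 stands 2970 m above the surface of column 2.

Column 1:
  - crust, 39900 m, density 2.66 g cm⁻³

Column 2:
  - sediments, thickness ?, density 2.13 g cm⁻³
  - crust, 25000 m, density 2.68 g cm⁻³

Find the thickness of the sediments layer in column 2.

Take the compensation level at the base of the deeper column (depth z_c below the surface of column 1) and equate Σ ρ_i t_i down to z_c; mantle fills any gap and the z_c terms cancel.
Column 1: 39900×2.66 + (z_c − 39900)×3.35
Column 2: 2970×0 + x×2.13 + 25000×2.68 + (z_c − 2970 − 25000 − x)×3.35
The z_c×3.35 term appears on both sides and cancels. Collect the known terms of each column as K = Σ(ρt)_known − 3.35 × (depth of known layers): K_1 = 106134 − 3.35×39900 = −27531; K_2 = 67000 − 3.35×(2970 + 25000) = −26699.5.
Balance: K_1 = K_2 − x×(3.35 − 2.13), so x = (K_2 − K_1)/(3.35 − 2.13) = 831.5/1.22 = 682 m.

682 m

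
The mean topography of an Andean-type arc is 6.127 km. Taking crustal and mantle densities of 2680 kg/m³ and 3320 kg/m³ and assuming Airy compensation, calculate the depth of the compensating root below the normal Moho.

Equating mass per unit area of the two columns: the weight of the topography is balanced by the buoyancy of the root, ρ_c h = (ρ_m − ρ_c) r.
r = h · ρ_c / (ρ_m − ρ_c) = 6.127 km × 2680 / (3320 − 2680) = 25.7 km.

25.7 km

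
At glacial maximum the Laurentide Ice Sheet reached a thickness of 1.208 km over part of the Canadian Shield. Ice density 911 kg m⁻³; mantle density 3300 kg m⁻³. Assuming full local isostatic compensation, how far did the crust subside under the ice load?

0.333 km

Balancing pressure at the compensation depth: the ice load ρ_ice t is balanced by mantle displaced below, ρ_m s.
s = t ρ_ice / ρ_m = 1.208 km × 911/3300 = 0.333 km.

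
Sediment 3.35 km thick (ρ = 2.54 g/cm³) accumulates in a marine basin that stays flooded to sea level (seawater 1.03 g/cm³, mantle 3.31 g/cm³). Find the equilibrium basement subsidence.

2.22 km

Submarine loading: the sediment displaces seawater, and the subsidence is in turn flooded, so s (ρ_m − ρ_w) = t (ρ_sed − ρ_w).
s = 3.35 km × (2.54 − 1.03) / (3.31 − 1.03) = 2.22 km.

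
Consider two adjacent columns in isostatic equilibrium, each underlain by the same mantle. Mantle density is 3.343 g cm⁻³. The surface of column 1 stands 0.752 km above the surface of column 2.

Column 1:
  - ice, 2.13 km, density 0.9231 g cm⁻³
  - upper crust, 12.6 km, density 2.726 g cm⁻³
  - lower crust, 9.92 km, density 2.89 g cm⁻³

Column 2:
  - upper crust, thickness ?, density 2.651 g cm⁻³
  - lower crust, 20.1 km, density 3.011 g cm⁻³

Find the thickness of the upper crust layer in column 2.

11.9 km

Take the compensation level at the base of the deeper column (depth z_c below the surface of column 1) and equate Σ ρ_i t_i down to z_c; mantle fills any gap and the z_c terms cancel.
Column 1: 2.13×0.9231 + 12.6×2.726 + 9.92×2.89 + (z_c − 24.65)×3.343
Column 2: 0.752×0 + x×2.651 + 20.1×3.011 + (z_c − 0.752 − 20.1 − x)×3.343
The z_c×3.343 term appears on both sides and cancels. Collect the known terms of each column as K = Σ(ρt)_known − 3.343 × (depth of known layers): K_1 = 64.982603 − 3.343×24.65 = −17.422347; K_2 = 60.5211 − 3.343×(0.752 + 20.1) = −9.187136.
Balance: K_1 = K_2 − x×(3.343 − 2.651), so x = (K_2 − K_1)/(3.343 − 2.651) = 8.23521/0.692 = 11.9 km.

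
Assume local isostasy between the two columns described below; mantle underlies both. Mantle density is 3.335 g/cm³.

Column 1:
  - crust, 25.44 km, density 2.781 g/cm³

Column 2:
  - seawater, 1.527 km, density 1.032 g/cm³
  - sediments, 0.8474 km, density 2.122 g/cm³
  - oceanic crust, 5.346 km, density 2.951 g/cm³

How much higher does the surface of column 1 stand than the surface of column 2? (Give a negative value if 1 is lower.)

2.25 km

For any compensation level in the mantle, the mantle terms cancel and isostasy reduces to e = (Σt_1 − Σt_2) − (Σ(ρt)_1 − Σ(ρt)_2) / ρ_m.
Σt_1 = 25.44 km; Σt_2 = 7.7204 km; Σ(ρt)_1 = 70.74864; Σ(ρt)_2 = 19.1500928 (in km·g/cm³).
e = (25.44 − 7.7204) − (70.74864 − 19.1500928) / 3.335 = 2.25 km.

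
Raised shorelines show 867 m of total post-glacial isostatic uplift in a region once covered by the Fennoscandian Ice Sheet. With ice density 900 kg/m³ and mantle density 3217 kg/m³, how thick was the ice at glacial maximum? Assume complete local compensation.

3100 m

u = t ρ_ice/ρ_m → t = u ρ_m/ρ_ice = 867 m × 3217/900 = 3100 m.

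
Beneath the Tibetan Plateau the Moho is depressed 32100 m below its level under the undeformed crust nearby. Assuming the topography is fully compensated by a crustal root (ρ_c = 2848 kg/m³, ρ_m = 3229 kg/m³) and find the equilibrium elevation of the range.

In Airy isostatic equilibrium: ρ_c h = (ρ_m − ρ_c) r.
h = r (ρ_m − ρ_c) / ρ_c = 32100 m × (3229 − 2848) / 2848 = 4290 m.

4290 m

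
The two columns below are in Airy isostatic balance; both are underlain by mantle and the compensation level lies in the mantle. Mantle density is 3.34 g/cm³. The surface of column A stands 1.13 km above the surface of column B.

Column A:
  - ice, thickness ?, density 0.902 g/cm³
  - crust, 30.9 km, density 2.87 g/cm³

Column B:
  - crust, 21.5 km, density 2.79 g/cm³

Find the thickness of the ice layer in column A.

0.441 km

Take the compensation level at the base of the deeper column (depth z_c below the surface of column A) and equate Σ ρ_i t_i down to z_c; mantle fills any gap and the z_c terms cancel.
Column A: x×0.902 + 30.9×2.87 + (z_c − 30.9 − x)×3.34
Column B: 1.13×0 + 21.5×2.79 + (z_c − 1.13 − 21.5)×3.34
The z_c×3.34 term appears on both sides and cancels. Collect the known terms of each column as K = Σ(ρt)_known − 3.34 × (depth of known layers): K_A = 88.683 − 3.34×30.9 = −14.523; K_B = 59.985 − 3.34×(1.13 + 21.5) = −15.5992.
Balance: K_A − x×(3.34 − 0.902) = K_B, so x = (K_A − K_B)/(3.34 − 0.902) = 1.0762/2.438 = 0.441 km.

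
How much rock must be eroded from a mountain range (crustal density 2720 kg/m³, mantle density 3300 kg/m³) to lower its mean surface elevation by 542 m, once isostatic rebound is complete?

3080 m

Net drop Δ = e − u = e − e ρ_c/ρ_m = e (ρ_m − ρ_c)/ρ_m.
e = Δ ρ_m/(ρ_m − ρ_c) = 542 m × 3300/580 = 3080 m.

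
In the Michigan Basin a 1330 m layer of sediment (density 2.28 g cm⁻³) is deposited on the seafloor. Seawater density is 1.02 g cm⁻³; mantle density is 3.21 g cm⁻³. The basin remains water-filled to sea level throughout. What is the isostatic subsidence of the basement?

Submarine loading: the sediment displaces seawater, and the subsidence is in turn flooded, so s (ρ_m − ρ_w) = t (ρ_sed − ρ_w).
s = 1330 m × (2.28 − 1.02) / (3.21 − 1.02) = 765 m.

765 m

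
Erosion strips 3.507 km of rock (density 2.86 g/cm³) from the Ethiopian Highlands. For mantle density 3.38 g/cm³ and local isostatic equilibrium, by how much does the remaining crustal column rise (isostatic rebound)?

2.97 km

Unloading: uplift u = e ρ_c/ρ_m = 3.507 km × 2.86/3.38 = 2.97 km.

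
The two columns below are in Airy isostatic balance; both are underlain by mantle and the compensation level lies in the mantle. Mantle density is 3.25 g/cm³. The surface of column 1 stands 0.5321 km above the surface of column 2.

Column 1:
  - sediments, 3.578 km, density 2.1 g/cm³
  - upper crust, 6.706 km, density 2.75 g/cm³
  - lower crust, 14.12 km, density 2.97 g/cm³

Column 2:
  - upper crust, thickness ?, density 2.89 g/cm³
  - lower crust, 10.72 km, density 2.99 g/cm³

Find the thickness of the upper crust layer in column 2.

Take the compensation level at the base of the deeper column (depth z_c below the surface of column 1) and equate Σ ρ_i t_i down to z_c; mantle fills any gap and the z_c terms cancel.
Column 1: 3.578×2.1 + 6.706×2.75 + 14.12×2.97 + (z_c − 24.404)×3.25
Column 2: 0.5321×0 + x×2.89 + 10.72×2.99 + (z_c − 0.5321 − 10.72 − x)×3.25
The z_c×3.25 term appears on both sides and cancels. Collect the known terms of each column as K = Σ(ρt)_known − 3.25 × (depth of known layers): K_1 = 67.8917 − 3.25×24.404 = −11.4213; K_2 = 32.0528 − 3.25×(0.5321 + 10.72) = −4.516525.
Balance: K_1 = K_2 − x×(3.25 − 2.89), so x = (K_2 − K_1)/(3.25 − 2.89) = 6.90477/0.36 = 19.2 km.

19.2 km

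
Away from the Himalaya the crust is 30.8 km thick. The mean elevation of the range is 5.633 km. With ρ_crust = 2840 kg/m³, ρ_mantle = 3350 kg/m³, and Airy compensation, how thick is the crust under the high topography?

Root depth r = h ρ_c / (ρ_m − ρ_c) = 5.633 km × 2840 / 510 = 31.37 km.
Total thickness = T + h + r = 30.8 km + 5.633 km + 31.37 km = 67.8 km.

67.8 km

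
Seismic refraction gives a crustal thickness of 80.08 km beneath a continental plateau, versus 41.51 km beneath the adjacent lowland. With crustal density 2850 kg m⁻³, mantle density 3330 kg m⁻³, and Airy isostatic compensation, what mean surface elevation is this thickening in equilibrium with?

Excess crust Δ = 80.08 km − 41.51 km = 38.57 km, split between elevation h and root r with h + r = Δ.
Airy balance ρ_c h = (ρ_m − ρ_c) r gives r = h ρ_c/(ρ_m − ρ_c), so h (1 + ρ_c/(ρ_m − ρ_c)) = Δ, i.e. h = Δ (ρ_m − ρ_c)/ρ_m.
h = 38.57 km × 480/3330 = 5.56 km.

5.56 km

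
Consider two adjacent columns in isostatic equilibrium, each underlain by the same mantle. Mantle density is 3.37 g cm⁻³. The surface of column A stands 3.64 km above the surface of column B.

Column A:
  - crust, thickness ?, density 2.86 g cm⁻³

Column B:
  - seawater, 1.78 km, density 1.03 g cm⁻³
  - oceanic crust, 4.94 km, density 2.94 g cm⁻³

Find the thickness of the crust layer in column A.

36.4 km

Take the compensation level at the base of the deeper column (depth z_c below the surface of column A) and equate Σ ρ_i t_i down to z_c; mantle fills any gap and the z_c terms cancel.
Column A: x×2.86 + (z_c − 0 − x)×3.37
Column B: 3.64×0 + 1.78×1.03 + 4.94×2.94 + (z_c − 3.64 − 6.72)×3.37
The z_c×3.37 term appears on both sides and cancels. Collect the known terms of each column as K = Σ(ρt)_known − 3.37 × (depth of known layers): K_A = 0 − 3.37×0 = 0; K_B = 16.357 − 3.37×(3.64 + 6.72) = −18.5562.
Balance: K_A − x×(3.37 − 2.86) = K_B, so x = (K_A − K_B)/(3.37 − 2.86) = 18.5562/0.51 = 36.4 km.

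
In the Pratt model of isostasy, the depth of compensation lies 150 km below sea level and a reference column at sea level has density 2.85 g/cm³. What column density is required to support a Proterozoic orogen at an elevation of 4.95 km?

2.76 g/cm³

Pratt balance: ρ_ref D = ρ (D + h).
ρ = ρ_ref D/(D + h) = 2.85 × 150 km/(150 km + 4.95 km) = 2.76 g/cm³.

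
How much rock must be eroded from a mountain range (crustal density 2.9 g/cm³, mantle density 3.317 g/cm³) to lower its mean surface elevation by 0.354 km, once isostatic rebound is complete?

Net drop Δ = e − u = e − e ρ_c/ρ_m = e (ρ_m − ρ_c)/ρ_m.
e = Δ ρ_m/(ρ_m − ρ_c) = 0.354 km × 3.317/0.417 = 2.82 km.

2.82 km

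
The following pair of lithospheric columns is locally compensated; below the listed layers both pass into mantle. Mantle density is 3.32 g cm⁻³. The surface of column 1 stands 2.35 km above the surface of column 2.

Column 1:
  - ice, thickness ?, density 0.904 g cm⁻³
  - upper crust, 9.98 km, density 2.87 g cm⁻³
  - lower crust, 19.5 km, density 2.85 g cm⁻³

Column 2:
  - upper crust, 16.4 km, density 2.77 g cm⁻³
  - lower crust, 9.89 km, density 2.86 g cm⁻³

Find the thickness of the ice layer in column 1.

3.19 km

Take the compensation level at the base of the deeper column (depth z_c below the surface of column 1) and equate Σ ρ_i t_i down to z_c; mantle fills any gap and the z_c terms cancel.
Column 1: x×0.904 + 9.98×2.87 + 19.5×2.85 + (z_c − 29.48 − x)×3.32
Column 2: 2.35×0 + 16.4×2.77 + 9.89×2.86 + (z_c − 2.35 − 26.29)×3.32
The z_c×3.32 term appears on both sides and cancels. Collect the known terms of each column as K = Σ(ρt)_known − 3.32 × (depth of known layers): K_1 = 84.2176 − 3.32×29.48 = −13.656; K_2 = 73.7134 − 3.32×(2.35 + 26.29) = −21.3714.
Balance: K_1 − x×(3.32 − 0.904) = K_2, so x = (K_1 − K_2)/(3.32 − 0.904) = 7.7154/2.416 = 3.19 km.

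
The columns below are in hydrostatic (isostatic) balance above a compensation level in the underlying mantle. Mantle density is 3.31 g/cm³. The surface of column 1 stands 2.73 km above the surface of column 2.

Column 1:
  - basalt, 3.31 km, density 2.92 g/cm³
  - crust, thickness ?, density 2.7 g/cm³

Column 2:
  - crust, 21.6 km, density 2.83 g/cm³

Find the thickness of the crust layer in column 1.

Take the compensation level at the base of the deeper column (depth z_c below the surface of column 1) and equate Σ ρ_i t_i down to z_c; mantle fills any gap and the z_c terms cancel.
Column 1: 3.31×2.92 + x×2.7 + (z_c − 3.31 − x)×3.31
Column 2: 2.73×0 + 21.6×2.83 + (z_c − 2.73 − 21.6)×3.31
The z_c×3.31 term appears on both sides and cancels. Collect the known terms of each column as K = Σ(ρt)_known − 3.31 × (depth of known layers): K_1 = 9.6652 − 3.31×3.31 = −1.2909; K_2 = 61.128 − 3.31×(2.73 + 21.6) = −19.4043.
Balance: K_1 − x×(3.31 − 2.7) = K_2, so x = (K_1 − K_2)/(3.31 − 2.7) = 18.1134/0.61 = 29.7 km.

29.7 km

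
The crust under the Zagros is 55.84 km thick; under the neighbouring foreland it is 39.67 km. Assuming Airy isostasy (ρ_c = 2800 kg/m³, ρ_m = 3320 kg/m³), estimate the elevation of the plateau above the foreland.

Excess crust Δ = 55.84 km − 39.67 km = 16.17 km, split between elevation h and root r with h + r = Δ.
Airy balance ρ_c h = (ρ_m − ρ_c) r gives r = h ρ_c/(ρ_m − ρ_c), so h (1 + ρ_c/(ρ_m − ρ_c)) = Δ, i.e. h = Δ (ρ_m − ρ_c)/ρ_m.
h = 16.17 km × 520/3320 = 2.53 km.

2.53 km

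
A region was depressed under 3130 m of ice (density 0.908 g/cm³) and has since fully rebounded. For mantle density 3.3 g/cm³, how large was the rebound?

Removing the load lets mantle flow back in; uplift u satisfies ρ_ice t = ρ_m u.
u = t ρ_ice/ρ_m = 3130 m × 0.908/3.3 = 861 m.

861 m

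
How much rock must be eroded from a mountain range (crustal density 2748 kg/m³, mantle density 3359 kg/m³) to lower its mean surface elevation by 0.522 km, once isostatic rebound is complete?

2.87 km

Net drop Δ = e − u = e − e ρ_c/ρ_m = e (ρ_m − ρ_c)/ρ_m.
e = Δ ρ_m/(ρ_m − ρ_c) = 0.522 km × 3359/611 = 2.87 km.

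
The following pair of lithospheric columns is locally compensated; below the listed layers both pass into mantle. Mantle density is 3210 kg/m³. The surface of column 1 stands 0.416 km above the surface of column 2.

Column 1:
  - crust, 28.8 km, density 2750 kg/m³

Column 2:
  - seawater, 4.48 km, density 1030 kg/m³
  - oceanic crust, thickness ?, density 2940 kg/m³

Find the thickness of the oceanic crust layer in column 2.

Take the compensation level at the base of the deeper column (depth z_c below the surface of column 1) and equate Σ ρ_i t_i down to z_c; mantle fills any gap and the z_c terms cancel.
Column 1: 28.8×2750 + (z_c − 28.8)×3210
Column 2: 0.416×0 + 4.48×1030 + x×2940 + (z_c − 0.416 − 4.48 − x)×3210
The z_c×3210 term appears on both sides and cancels. Collect the known terms of each column as K = Σ(ρt)_known − 3210 × (depth of known layers): K_1 = 79200 − 3210×28.8 = −13248; K_2 = 4614.4 − 3210×(0.416 + 4.48) = −11101.76.
Balance: K_1 = K_2 − x×(3210 − 2940), so x = (K_2 − K_1)/(3210 − 2940) = 2146.24/270 = 7.95 km.

7.95 km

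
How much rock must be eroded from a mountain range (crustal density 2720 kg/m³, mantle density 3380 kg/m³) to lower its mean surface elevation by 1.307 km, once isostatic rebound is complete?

Net drop Δ = e − u = e − e ρ_c/ρ_m = e (ρ_m − ρ_c)/ρ_m.
e = Δ ρ_m/(ρ_m − ρ_c) = 1.307 km × 3380/660 = 6.69 km.

6.69 km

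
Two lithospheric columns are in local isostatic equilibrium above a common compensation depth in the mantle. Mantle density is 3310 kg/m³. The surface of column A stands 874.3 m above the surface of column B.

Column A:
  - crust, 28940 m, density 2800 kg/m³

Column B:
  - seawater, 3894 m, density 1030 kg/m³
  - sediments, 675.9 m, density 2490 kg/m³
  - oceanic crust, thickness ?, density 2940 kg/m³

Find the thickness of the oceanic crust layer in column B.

Take the compensation level at the base of the deeper column (depth z_c below the surface of column A) and equate Σ ρ_i t_i down to z_c; mantle fills any gap and the z_c terms cancel.
Column A: 28940×2800 + (z_c − 28940)×3310
Column B: 874.3×0 + 3894×1030 + 675.9×2490 + x×2940 + (z_c − 874.3 − 4569.9 − x)×3310
The z_c×3310 term appears on both sides and cancels. Collect the known terms of each column as K = Σ(ρt)_known − 3310 × (depth of known layers): K_A = 81032000 − 3310×28940 = −14759400; K_B = 5693811 − 3310×(874.3 + 4569.9) = −12326491.
Balance: K_A = K_B − x×(3310 − 2940), so x = (K_B − K_A)/(3310 − 2940) = 2432910/370 = 6580 m.

6580 m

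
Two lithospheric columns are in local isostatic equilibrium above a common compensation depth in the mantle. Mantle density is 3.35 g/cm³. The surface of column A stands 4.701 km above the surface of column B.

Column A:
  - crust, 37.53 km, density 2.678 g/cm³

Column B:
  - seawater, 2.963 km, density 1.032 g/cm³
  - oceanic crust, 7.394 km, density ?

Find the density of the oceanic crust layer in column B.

Take the compensation level at the base of the deeper column (depth z_c below the surface of column A) and equate Σ ρ_i t_i down to z_c; mantle fills any gap and the z_c terms cancel.
Column A: 37.53×2.678 + (z_c − 37.53)×3.35
Column B: 4.701×0 + 2.963×1.032 + 7.394×ρ + (z_c − 4.701 − 10.357)×3.35
The z_c×3.35 term appears on both sides and cancels. Collect the known terms of each column as K = Σ(ρt)_known − 3.35 × (depth of known layers): K_A = 100.50534 − 3.35×37.53 = −25.22016; K_B = 3.057816 − 3.35×(4.701 + 10.357) = −47.386484.
Balance: K_A = K_B + 7.394×ρ, so ρ = (K_A − K_B)/7.394 = 22.1663/7.394 = 3 g/cm³.

3 g/cm³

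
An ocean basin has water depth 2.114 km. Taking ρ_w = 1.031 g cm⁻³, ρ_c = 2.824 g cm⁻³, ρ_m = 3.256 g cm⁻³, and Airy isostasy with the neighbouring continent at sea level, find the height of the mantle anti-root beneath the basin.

8.77 km

Isostatic balance requires: replacing crust with seawater at the top is compensated by replacing crust with mantle at the base: d (ρ_c − ρ_w) = a (ρ_m − ρ_c).
a = d (ρ_c − ρ_w)/(ρ_m − ρ_c) = 2.114 km × 1.793/0.432 = 8.77 km.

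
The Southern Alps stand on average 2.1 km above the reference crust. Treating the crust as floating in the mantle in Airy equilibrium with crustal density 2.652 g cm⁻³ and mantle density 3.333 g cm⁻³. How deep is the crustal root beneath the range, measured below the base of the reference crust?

By Archimedes' principle applied to the lithosphere: the weight of the topography is balanced by the buoyancy of the root, ρ_c h = (ρ_m − ρ_c) r.
r = h · ρ_c / (ρ_m − ρ_c) = 2.1 km × 2.652 / (3.333 − 2.652) = 8.18 km.

8.18 km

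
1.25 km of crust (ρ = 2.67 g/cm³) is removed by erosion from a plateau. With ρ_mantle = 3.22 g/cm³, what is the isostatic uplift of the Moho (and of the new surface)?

1.04 km

Unloading: uplift u = e ρ_c/ρ_m = 1.25 km × 2.67/3.22 = 1.04 km.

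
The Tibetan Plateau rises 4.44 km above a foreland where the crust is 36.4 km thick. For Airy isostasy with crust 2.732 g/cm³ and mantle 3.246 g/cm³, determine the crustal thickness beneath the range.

Root depth r = h ρ_c / (ρ_m − ρ_c) = 4.44 km × 2.732 / 0.514 = 23.6 km.
Total thickness = T + h + r = 36.4 km + 4.44 km + 23.6 km = 64.4 km.

64.4 km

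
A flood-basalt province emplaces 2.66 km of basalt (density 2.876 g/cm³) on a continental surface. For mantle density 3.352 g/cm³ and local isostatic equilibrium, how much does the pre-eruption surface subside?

2.28 km

Subaerial loading: s = t ρ_load / ρ_m.
s = 2.66 km × 2.876/3.352 = 2.28 km.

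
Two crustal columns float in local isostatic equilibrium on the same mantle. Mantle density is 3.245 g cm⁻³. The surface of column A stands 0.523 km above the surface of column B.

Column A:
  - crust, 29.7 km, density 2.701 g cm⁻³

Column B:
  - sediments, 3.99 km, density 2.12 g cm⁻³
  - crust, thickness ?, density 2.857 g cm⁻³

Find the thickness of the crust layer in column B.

Take the compensation level at the base of the deeper column (depth z_c below the surface of column A) and equate Σ ρ_i t_i down to z_c; mantle fills any gap and the z_c terms cancel.
Column A: 29.7×2.701 + (z_c − 29.7)×3.245
Column B: 0.523×0 + 3.99×2.12 + x×2.857 + (z_c − 0.523 − 3.99 − x)×3.245
The z_c×3.245 term appears on both sides and cancels. Collect the known terms of each column as K = Σ(ρt)_known − 3.245 × (depth of known layers): K_A = 80.2197 − 3.245×29.7 = −16.1568; K_B = 8.4588 − 3.245×(0.523 + 3.99) = −6.185885.
Balance: K_A = K_B − x×(3.245 − 2.857), so x = (K_B − K_A)/(3.245 − 2.857) = 9.97091/0.388 = 25.7 km.

25.7 km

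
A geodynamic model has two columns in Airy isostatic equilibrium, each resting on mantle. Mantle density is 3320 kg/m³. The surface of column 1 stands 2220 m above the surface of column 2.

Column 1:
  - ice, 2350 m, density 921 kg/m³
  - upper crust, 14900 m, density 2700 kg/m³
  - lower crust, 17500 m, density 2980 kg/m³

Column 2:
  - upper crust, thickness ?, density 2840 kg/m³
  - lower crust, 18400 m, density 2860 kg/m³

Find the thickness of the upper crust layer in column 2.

Take the compensation level at the base of the deeper column (depth z_c below the surface of column 1) and equate Σ ρ_i t_i down to z_c; mantle fills any gap and the z_c terms cancel.
Column 1: 2350×921 + 14900×2700 + 17500×2980 + (z_c − 34750)×3320
Column 2: 2220×0 + x×2840 + 18400×2860 + (z_c − 2220 − 18400 − x)×3320
The z_c×3320 term appears on both sides and cancels. Collect the known terms of each column as K = Σ(ρt)_known − 3320 × (depth of known layers): K_1 = 94544350 − 3320×34750 = −20825650; K_2 = 52624000 − 3320×(2220 + 18400) = −15834400.
Balance: K_1 = K_2 − x×(3320 − 2840), so x = (K_2 − K_1)/(3320 − 2840) = 4991250/480 = 10400 m.

10400 m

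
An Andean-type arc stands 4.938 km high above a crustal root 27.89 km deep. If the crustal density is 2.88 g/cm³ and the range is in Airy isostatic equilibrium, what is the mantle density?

Airy balance: ρ_c h = (ρ_m − ρ_c) r → ρ_m = ρ_c (1 + h/r).
ρ_m = 2.88 × (1 + 4.938 km/27.89 km) = 3.39 g/cm³.

3.39 g/cm³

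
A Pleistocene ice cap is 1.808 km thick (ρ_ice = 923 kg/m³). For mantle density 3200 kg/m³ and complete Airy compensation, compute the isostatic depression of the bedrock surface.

Balancing pressure at the compensation depth: the ice load ρ_ice t is balanced by mantle displaced below, ρ_m s.
s = t ρ_ice / ρ_m = 1.808 km × 923/3200 = 0.521 km.

0.521 km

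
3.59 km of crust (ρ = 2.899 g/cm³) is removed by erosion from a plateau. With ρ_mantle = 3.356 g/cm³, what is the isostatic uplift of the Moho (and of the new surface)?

Unloading: uplift u = e ρ_c/ρ_m = 3.59 km × 2.899/3.356 = 3.1 km.

3.1 km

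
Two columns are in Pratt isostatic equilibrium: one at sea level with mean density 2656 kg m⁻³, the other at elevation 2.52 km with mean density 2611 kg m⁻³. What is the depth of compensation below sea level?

ρ_ref D = ρ (D + h) → D (ρ_ref − ρ) = ρ h.
D = ρ h/(ρ_ref − ρ) = 2611 × 2.52 km/(2656 − 2611) = 146 km.

146 km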